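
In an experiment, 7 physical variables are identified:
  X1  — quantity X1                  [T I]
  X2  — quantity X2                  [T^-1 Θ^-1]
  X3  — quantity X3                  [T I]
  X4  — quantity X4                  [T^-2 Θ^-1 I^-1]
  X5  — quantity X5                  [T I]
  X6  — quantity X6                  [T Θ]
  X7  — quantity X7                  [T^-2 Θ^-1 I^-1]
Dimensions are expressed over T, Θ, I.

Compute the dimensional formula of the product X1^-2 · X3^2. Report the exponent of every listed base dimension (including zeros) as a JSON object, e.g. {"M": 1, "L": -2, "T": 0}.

{"T": 0, "Θ": 0, "I": 0}

Exponent matrix [T,Θ,I] × [X1,X2,X3,X4,X5,X6,X7]:
  T: [ 1 -1  1 -2  1  1 -2]
  Θ: [ 0 -1  0 -1  0  1 -1]
  I: [ 1  0  1 -1  1  0 -1]
  [T]: (-2)·1+(2)·1 = 0
  [Θ]: (-2)·0+(2)·0 = 0
  [I]: (-2)·1+(2)·1 = 0
⇒ 1 (dimensionless)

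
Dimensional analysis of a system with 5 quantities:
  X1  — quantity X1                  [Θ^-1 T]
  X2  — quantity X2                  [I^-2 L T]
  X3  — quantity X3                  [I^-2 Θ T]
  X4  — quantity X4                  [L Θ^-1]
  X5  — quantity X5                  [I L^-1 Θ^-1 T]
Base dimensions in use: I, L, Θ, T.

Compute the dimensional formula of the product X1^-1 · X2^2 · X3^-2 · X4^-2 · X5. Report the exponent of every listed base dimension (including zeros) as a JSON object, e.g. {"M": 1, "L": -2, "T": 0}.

Dimensional matrix (I×L×Θ×T by X1×X2×X3×X4×X5):
  I: [ 0 -2 -2  0  1]
  L: [ 0  1  0  1 -1]
  Θ: [-1  0  1 -1 -1]
  T: [ 1  1  1  0  1]
  [I]: (-1)·0+(2)·-2+(-2)·-2+(-2)·0+(1)·1 = 1
  [L]: (-1)·0+(2)·1+(-2)·0+(-2)·1+(1)·-1 = -1
  [Θ]: (-1)·-1+(2)·0+(-2)·1+(-2)·-1+(1)·-1 = 0
  [T]: (-1)·1+(2)·1+(-2)·1+(-2)·0+(1)·1 = 0
⇒ I L^-1

{"I": 1, "L": -1, "Θ": 0, "T": 0}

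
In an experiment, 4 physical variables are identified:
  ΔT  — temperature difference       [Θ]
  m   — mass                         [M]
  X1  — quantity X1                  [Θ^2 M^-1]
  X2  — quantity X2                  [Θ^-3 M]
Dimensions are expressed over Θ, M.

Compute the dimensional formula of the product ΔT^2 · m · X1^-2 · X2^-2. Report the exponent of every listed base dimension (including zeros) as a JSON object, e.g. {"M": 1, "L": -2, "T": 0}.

Write exponents as rows Θ,M / cols ΔT,m,X1,X2:
  Θ: [ 1  0  2 -3]
  M: [ 0  1 -1  1]
  [Θ]: (2)·1+(1)·0+(-2)·2+(-2)·-3 = 4
  [M]: (2)·0+(1)·1+(-2)·-1+(-2)·1 = 1
⇒ Θ^4 M

{"Θ": 4, "M": 1}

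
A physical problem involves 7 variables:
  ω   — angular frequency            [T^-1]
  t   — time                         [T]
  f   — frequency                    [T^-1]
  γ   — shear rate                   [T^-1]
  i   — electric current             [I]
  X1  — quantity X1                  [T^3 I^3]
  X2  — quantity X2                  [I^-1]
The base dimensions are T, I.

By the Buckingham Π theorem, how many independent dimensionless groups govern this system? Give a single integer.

Dimensional matrix (T×I by ω×t×f×γ×i×X1×X2):
  T: [-1  1 -1 -1  0  3  0]
  I: [ 0  0  0  0  1  3 -1]
Row reduction gives pivot columns ω,i; rank = 2
7 vars − rank 2 = 5 Π groups

5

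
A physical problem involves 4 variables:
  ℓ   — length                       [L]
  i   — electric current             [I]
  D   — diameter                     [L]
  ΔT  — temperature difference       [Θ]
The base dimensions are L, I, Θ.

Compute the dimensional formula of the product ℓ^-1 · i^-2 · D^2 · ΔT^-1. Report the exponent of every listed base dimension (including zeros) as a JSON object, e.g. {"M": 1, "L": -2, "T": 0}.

{"L": 1, "I": -2, "Θ": -1}

Write exponents as rows L,I,Θ / cols ℓ,i,D,ΔT:
  L: [ 1  0  1  0]
  I: [ 0  1  0  0]
  Θ: [ 0  0  0  1]
  [L]: (-1)·1+(-2)·0+(2)·1+(-1)·0 = 1
  [I]: (-1)·0+(-2)·1+(2)·0+(-1)·0 = -2
  [Θ]: (-1)·0+(-2)·0+(2)·0+(-1)·1 = -1
⇒ L I^-2 Θ^-1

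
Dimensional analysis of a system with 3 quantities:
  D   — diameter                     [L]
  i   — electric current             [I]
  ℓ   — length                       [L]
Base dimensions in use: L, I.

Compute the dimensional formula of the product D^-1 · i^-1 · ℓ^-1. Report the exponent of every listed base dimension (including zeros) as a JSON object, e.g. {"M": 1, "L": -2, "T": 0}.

{"L": -2, "I": -1}

Write exponents as rows L,I / cols D,i,ℓ:
  L: [ 1  0  1]
  I: [ 0  1  0]
  [L]: (-1)·1+(-1)·0+(-1)·1 = -2
  [I]: (-1)·0+(-1)·1+(-1)·0 = -1
⇒ L^-2 I^-1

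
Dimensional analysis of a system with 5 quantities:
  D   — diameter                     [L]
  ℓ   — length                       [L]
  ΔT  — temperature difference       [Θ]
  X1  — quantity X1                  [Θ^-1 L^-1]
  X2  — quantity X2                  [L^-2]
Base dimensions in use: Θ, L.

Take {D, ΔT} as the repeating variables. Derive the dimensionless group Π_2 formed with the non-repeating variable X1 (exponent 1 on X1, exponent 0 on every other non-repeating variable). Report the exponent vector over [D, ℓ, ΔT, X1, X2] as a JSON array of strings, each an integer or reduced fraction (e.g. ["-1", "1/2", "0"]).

["1", "0", "1", "1", "0"]

Dimensional matrix (Θ×L by D×ℓ×ΔT×X1×X2):
  Θ: [ 0  0  1 -1  0]
  L: [ 1  1  0 -1 -2]
Row reduction gives pivot columns D,ΔT; rank = 2
Pivot set = {D,ΔT}, free = {ℓ,X1,X2}
RREF:
  r0: [   1    1    0   -1   -2]
  r1: [   0    0    1   -1    0]
Fix exponent of X1 at 1, ℓ at 0, X2 at 0; solve each RREF row for its pivot's exponent:
  r0: exp(D) + (-1)·1 = 0 ⇒ exp(D) = 1
  r1: exp(ΔT) + (-1)·1 = 0 ⇒ exp(ΔT) = 1
Π_2 = D · ΔT · X1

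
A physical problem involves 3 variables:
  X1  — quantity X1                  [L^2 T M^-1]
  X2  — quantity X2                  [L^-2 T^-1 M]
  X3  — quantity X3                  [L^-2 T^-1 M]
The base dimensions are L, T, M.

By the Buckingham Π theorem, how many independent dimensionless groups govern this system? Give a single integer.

2

Exponent matrix [L,T,M] × [X1,X2,X3]:
  L: [ 2 -2 -2]
  T: [ 1 -1 -1]
  M: [-1  1  1]
Echelon form has 1 nonzero rows (pivots: X1)
3 vars − rank 1 = 2 Π groups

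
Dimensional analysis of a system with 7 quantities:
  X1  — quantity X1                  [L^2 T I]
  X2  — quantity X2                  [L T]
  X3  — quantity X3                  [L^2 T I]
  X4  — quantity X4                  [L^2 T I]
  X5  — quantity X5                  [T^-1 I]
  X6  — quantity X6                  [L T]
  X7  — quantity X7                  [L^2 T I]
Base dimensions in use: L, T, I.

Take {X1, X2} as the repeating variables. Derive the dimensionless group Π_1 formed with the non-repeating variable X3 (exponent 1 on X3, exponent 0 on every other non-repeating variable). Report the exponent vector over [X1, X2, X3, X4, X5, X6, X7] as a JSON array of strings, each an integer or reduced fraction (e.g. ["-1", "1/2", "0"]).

["-1", "0", "1", "0", "0", "0", "0"]

Exponent matrix [L,T,I] × [X1,X2,X3,X4,X5,X6,X7]:
  L: [ 2  1  2  2  0  1  2]
  T: [ 1  1  1  1 -1  1  1]
  I: [ 1  0  1  1  1  0  1]
Row reduction gives pivot columns X1,X2; rank = 2
Pivot set = {X1,X2}, free = {X3,X4,X5,X6,X7}
RREF:
  r0: [   1    0    1    1    1    0    1]
  r1: [   0    1    0    0   -2    1    0]
  r2: [   0    0    0    0    0    0    0]
Fix exponent of X3 at 1, X4 at 0, X5 at 0, X6 at 0, X7 at 0; solve each RREF row for its pivot's exponent:
  r0: exp(X1) + (1)·1 = 0 ⇒ exp(X1) = -1
  r1: exp(X2) + (0)·1 = 0 ⇒ exp(X2) = 0
Π_1 = X1^-1 · X3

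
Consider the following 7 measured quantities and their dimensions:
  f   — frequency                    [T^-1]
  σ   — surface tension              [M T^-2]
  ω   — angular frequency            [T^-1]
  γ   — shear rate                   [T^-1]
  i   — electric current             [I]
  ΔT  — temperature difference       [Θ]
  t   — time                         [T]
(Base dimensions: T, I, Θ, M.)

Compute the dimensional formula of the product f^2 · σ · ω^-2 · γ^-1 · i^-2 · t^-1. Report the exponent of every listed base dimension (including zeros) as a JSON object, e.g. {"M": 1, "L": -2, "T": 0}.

{"T": -2, "I": -2, "Θ": 0, "M": 1}

Write exponents as rows T,I,Θ,M / cols f,σ,ω,γ,i,ΔT,t:
  T: [-1 -2 -1 -1  0  0  1]
  I: [ 0  0  0  0  1  0  0]
  Θ: [ 0  0  0  0  0  1  0]
  M: [ 0  1  0  0  0  0  0]
  [T]: (2)·-1+(1)·-2+(-2)·-1+(-1)·-1+(-2)·0+(-1)·1 = -2
  [I]: (2)·0+(1)·0+(-2)·0+(-1)·0+(-2)·1+(-1)·0 = -2
  [Θ]: (2)·0+(1)·0+(-2)·0+(-1)·0+(-2)·0+(-1)·0 = 0
  [M]: (2)·0+(1)·1+(-2)·0+(-1)·0+(-2)·0+(-1)·0 = 1
⇒ T^-2 I^-2 M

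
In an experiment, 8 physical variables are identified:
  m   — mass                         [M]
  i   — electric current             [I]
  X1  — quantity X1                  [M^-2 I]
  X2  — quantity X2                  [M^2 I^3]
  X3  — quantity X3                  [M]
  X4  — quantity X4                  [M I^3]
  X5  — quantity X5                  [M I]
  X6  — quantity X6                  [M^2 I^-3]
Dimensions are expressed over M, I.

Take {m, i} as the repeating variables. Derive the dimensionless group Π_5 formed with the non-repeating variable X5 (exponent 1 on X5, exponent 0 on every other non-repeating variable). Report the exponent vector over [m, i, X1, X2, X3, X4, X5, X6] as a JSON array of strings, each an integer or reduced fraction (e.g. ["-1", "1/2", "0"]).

Exponent matrix [M,I] × [m,i,X1,X2,X3,X4,X5,X6]:
  M: [ 1  0 -2  2  1  1  1  2]
  I: [ 0  1  1  3  0  3  1 -3]
Row reduction gives pivot columns m,i; rank = 2
Pivot set = {m,i}, free = {X1,X2,X3,X4,X5,X6}
RREF:
  r0: [   1    0   -2    2    1    1    1    2]
  r1: [   0    1    1    3    0    3    1   -3]
Fix exponent of X5 at 1, X1 at 0, X2 at 0, X3 at 0, X4 at 0, X6 at 0; solve each RREF row for its pivot's exponent:
  r0: exp(m) + (1)·1 = 0 ⇒ exp(m) = -1
  r1: exp(i) + (1)·1 = 0 ⇒ exp(i) = -1
Π_5 = m^-1 · i^-1 · X5

["-1", "-1", "0", "0", "0", "0", "1", "0"]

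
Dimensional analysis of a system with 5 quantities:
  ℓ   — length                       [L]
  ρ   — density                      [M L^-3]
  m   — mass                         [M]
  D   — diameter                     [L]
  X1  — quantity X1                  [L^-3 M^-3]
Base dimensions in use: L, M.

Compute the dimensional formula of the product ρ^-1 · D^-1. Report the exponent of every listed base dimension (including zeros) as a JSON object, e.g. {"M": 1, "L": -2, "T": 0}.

Dimensional matrix (L×M by ℓ×ρ×m×D×X1):
  L: [ 1 -3  0  1 -3]
  M: [ 0  1  1  0 -3]
  [L]: (-1)·-3+(-1)·1 = 2
  [M]: (-1)·1+(-1)·0 = -1
⇒ L^2 M^-1

{"L": 2, "M": -1}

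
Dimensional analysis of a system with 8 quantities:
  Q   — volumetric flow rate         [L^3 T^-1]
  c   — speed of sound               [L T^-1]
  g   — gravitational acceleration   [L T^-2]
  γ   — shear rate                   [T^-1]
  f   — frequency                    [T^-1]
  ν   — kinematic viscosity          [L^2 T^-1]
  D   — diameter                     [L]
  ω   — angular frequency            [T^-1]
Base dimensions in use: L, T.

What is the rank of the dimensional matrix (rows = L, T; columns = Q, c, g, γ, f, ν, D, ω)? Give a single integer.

2

Dimensional matrix (L×T by Q×c×g×γ×f×ν×D×ω):
  L: [ 3  1  1  0  0  2  1  0]
  T: [-1 -1 -2 -1 -1 -1  0 -1]
Echelon form has 2 nonzero rows (pivots: Q,c)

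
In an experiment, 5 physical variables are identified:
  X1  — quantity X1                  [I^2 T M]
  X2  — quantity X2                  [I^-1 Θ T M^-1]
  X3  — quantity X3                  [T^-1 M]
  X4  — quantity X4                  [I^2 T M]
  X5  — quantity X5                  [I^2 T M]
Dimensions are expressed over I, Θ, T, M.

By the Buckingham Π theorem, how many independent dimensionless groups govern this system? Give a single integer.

2

Write exponents as rows I,Θ,T,M / cols X1,X2,X3,X4,X5:
  I: [ 2 -1  0  2  2]
  Θ: [ 0  1  0  0  0]
  T: [ 1  1 -1  1  1]
  M: [ 1 -1  1  1  1]
RREF → pivots at {X1,X2,X3} ⇒ r = 3
5 vars − rank 3 = 2 Π groups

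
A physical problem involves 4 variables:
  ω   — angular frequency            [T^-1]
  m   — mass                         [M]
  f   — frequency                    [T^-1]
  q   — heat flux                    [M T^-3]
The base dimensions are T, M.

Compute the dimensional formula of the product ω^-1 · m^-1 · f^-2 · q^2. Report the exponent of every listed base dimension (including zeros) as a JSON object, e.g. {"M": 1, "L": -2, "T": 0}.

{"T": -3, "M": 1}

Dimensional matrix (T×M by ω×m×f×q):
  T: [-1  0 -1 -3]
  M: [ 0  1  0  1]
  [T]: (-1)·-1+(-1)·0+(-2)·-1+(2)·-3 = -3
  [M]: (-1)·0+(-1)·1+(-2)·0+(2)·1 = 1
⇒ T^-3 M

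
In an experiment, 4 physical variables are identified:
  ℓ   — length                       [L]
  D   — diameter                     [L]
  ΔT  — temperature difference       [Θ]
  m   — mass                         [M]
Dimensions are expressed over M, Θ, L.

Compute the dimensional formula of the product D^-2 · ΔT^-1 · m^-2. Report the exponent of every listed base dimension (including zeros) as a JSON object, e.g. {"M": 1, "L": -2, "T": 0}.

{"M": -2, "Θ": -1, "L": -2}

Dimensional matrix (M×Θ×L by ℓ×D×ΔT×m):
  M: [ 0  0  0  1]
  Θ: [ 0  0  1  0]
  L: [ 1  1  0  0]
  [M]: (-2)·0+(-1)·0+(-2)·1 = -2
  [Θ]: (-2)·0+(-1)·1+(-2)·0 = -1
  [L]: (-2)·1+(-1)·0+(-2)·0 = -2
⇒ M^-2 Θ^-1 L^-2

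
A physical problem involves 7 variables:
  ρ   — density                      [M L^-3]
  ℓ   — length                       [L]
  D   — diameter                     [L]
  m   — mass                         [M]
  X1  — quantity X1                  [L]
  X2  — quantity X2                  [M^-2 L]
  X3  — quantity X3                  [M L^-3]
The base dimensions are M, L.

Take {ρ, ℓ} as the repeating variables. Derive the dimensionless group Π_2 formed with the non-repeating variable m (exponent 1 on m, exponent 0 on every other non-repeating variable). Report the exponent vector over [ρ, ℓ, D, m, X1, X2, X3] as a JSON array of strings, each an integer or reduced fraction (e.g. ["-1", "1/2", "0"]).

["-1", "-3", "0", "1", "0", "0", "0"]

Dimensional matrix (M×L by ρ×ℓ×D×m×X1×X2×X3):
  M: [ 1  0  0  1  0 -2  1]
  L: [-3  1  1  0  1  1 -3]
RREF → pivots at {ρ,ℓ} ⇒ r = 2
Repeat: ρ,ℓ; free: D,m,X1,X2,X3
RREF:
  r0: [   1    0    0    1    0   -2    1]
  r1: [   0    1    1    3    1   -5    0]
Fix exponent of m at 1, D at 0, X1 at 0, X2 at 0, X3 at 0; solve each RREF row for its pivot's exponent:
  r0: exp(ρ) + (1)·1 = 0 ⇒ exp(ρ) = -1
  r1: exp(ℓ) + (3)·1 = 0 ⇒ exp(ℓ) = -3
Π_2 = ρ^-1 · ℓ^-3 · m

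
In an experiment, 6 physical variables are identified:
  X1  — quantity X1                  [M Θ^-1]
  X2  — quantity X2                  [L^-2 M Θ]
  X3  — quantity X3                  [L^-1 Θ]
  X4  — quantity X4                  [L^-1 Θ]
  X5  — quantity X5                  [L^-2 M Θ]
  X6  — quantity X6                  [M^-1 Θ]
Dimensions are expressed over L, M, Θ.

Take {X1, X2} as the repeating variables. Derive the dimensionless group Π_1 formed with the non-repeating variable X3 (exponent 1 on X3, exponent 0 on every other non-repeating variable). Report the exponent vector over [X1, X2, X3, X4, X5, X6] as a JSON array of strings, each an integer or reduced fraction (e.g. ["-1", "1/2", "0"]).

["1/2", "-1/2", "1", "0", "0", "0"]

Exponent matrix [L,M,Θ] × [X1,X2,X3,X4,X5,X6]:
  L: [ 0 -2 -1 -1 -2  0]
  M: [ 1  1  0  0  1 -1]
  Θ: [-1  1  1  1  1  1]
Echelon form has 2 nonzero rows (pivots: X1,X2)
Repeat: X1,X2; free: X3,X4,X5,X6
RREF:
  r0: [   1    0 -1/2 -1/2    0   -1]
  r1: [   0    1  1/2  1/2    1    0]
  r2: [   0    0    0    0    0    0]
Fix exponent of X3 at 1, X4 at 0, X5 at 0, X6 at 0; solve each RREF row for its pivot's exponent:
  r0: exp(X1) + (-1/2)·1 = 0 ⇒ exp(X1) = 1/2
  r1: exp(X2) + (1/2)·1 = 0 ⇒ exp(X2) = -1/2
Π_1 = X1^(1/2) · X2^(-1/2) · X3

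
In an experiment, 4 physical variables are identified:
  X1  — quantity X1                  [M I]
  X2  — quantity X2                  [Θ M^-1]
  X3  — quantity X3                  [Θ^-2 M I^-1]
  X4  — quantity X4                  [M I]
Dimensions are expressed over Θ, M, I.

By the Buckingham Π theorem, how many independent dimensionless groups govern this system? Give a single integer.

Dimensional matrix (Θ×M×I by X1×X2×X3×X4):
  Θ: [ 0  1 -2  0]
  M: [ 1 -1  1  1]
  I: [ 1  0 -1  1]
Row reduction gives pivot columns X1,X2; rank = 2
n=4, r=2 ⇒ 2 dimensionless groups

2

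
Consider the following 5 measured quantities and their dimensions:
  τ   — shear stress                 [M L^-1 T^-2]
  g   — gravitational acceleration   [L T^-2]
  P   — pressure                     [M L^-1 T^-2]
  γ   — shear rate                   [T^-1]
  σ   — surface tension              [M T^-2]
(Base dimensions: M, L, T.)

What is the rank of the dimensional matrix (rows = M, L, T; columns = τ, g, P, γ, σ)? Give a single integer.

Dimensional matrix (M×L×T by τ×g×P×γ×σ):
  M: [ 1  0  1  0  1]
  L: [-1  1 -1  0  0]
  T: [-2 -2 -2 -1 -2]
Echelon form has 3 nonzero rows (pivots: τ,g,γ)

3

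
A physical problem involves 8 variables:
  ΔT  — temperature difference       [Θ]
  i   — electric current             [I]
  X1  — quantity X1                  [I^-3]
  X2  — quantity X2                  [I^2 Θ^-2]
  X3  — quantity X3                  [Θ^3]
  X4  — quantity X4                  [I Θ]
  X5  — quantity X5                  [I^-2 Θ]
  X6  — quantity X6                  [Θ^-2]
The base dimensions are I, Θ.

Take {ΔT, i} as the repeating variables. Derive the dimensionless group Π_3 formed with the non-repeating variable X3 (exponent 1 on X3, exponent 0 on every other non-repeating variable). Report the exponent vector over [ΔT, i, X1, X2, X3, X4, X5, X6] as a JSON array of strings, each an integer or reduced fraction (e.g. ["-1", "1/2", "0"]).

Dimensional matrix (I×Θ by ΔT×i×X1×X2×X3×X4×X5×X6):
  I: [ 0  1 -3  2  0  1 -2  0]
  Θ: [ 1  0  0 -2  3  1  1 -2]
Echelon form has 2 nonzero rows (pivots: ΔT,i)
Pivot set = {ΔT,i}, free = {X1,X2,X3,X4,X5,X6}
RREF:
  r0: [   1    0    0   -2    3    1    1   -2]
  r1: [   0    1   -3    2    0    1   -2    0]
Fix exponent of X3 at 1, X1 at 0, X2 at 0, X4 at 0, X5 at 0, X6 at 0; solve each RREF row for its pivot's exponent:
  r0: exp(ΔT) + (3)·1 = 0 ⇒ exp(ΔT) = -3
  r1: exp(i) + (0)·1 = 0 ⇒ exp(i) = 0
Π_3 = ΔT^-3 · X3

["-3", "0", "0", "0", "1", "0", "0", "0"]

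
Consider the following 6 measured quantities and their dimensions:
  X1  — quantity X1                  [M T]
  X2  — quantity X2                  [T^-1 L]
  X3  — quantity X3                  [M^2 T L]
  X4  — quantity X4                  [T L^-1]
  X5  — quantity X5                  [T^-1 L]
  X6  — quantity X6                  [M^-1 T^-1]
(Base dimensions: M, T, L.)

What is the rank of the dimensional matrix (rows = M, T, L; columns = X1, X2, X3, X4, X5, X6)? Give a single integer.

Exponent matrix [M,T,L] × [X1,X2,X3,X4,X5,X6]:
  M: [ 1  0  2  0  0 -1]
  T: [ 1 -1  1  1 -1 -1]
  L: [ 0  1  1 -1  1  0]
RREF → pivots at {X1,X2} ⇒ r = 2

2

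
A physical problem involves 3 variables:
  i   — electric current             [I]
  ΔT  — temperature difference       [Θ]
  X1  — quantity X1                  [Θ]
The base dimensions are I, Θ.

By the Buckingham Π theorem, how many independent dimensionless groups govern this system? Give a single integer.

Write exponents as rows I,Θ / cols i,ΔT,X1:
  I: [ 1  0  0]
  Θ: [ 0  1  1]
RREF → pivots at {i,ΔT} ⇒ r = 2
Π count = n − r = 3 − 2 = 1

1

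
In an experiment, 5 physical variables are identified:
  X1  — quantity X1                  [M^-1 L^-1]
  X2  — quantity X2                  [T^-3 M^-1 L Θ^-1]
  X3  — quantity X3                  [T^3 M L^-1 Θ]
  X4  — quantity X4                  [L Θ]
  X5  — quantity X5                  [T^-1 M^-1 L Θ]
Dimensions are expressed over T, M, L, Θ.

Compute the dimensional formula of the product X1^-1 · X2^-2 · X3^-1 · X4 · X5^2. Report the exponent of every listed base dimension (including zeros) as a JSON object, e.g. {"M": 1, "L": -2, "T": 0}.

{"T": 1, "M": 0, "L": 3, "Θ": 4}

Write exponents as rows T,M,L,Θ / cols X1,X2,X3,X4,X5:
  T: [ 0 -3  3  0 -1]
  M: [-1 -1  1  0 -1]
  L: [-1  1 -1  1  1]
  Θ: [ 0 -1  1  1  1]
  [T]: (-1)·0+(-2)·-3+(-1)·3+(1)·0+(2)·-1 = 1
  [M]: (-1)·-1+(-2)·-1+(-1)·1+(1)·0+(2)·-1 = 0
  [L]: (-1)·-1+(-2)·1+(-1)·-1+(1)·1+(2)·1 = 3
  [Θ]: (-1)·0+(-2)·-1+(-1)·1+(1)·1+(2)·1 = 4
⇒ T L^3 Θ^4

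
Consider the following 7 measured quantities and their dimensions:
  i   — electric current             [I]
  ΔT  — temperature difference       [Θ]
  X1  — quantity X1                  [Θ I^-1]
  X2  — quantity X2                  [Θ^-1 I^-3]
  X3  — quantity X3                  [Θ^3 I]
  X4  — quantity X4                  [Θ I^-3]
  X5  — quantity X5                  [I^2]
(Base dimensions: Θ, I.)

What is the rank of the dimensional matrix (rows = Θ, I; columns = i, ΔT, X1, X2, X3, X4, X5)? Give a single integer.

2

Exponent matrix [Θ,I] × [i,ΔT,X1,X2,X3,X4,X5]:
  Θ: [ 0  1  1 -1  3  1  0]
  I: [ 1  0 -1 -3  1 -3  2]
Row reduction gives pivot columns i,ΔT; rank = 2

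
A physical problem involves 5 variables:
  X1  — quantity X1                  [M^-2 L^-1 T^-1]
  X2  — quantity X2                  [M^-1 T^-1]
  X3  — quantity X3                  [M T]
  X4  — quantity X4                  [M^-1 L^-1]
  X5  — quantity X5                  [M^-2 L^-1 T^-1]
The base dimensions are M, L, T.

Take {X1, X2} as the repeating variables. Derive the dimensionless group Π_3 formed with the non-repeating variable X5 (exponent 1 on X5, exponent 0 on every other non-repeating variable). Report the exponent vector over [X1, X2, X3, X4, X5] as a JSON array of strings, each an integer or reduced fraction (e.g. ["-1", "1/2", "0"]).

Dimensional matrix (M×L×T by X1×X2×X3×X4×X5):
  M: [-2 -1  1 -1 -2]
  L: [-1  0  0 -1 -1]
  T: [-1 -1  1  0 -1]
Row reduction gives pivot columns X1,X2; rank = 2
Repeat: X1,X2; free: X3,X4,X5
RREF:
  r0: [   1    0    0    1    1]
  r1: [   0    1   -1   -1    0]
  r2: [   0    0    0    0    0]
Fix exponent of X5 at 1, X3 at 0, X4 at 0; solve each RREF row for its pivot's exponent:
  r0: exp(X1) + (1)·1 = 0 ⇒ exp(X1) = -1
  r1: exp(X2) + (0)·1 = 0 ⇒ exp(X2) = 0
Π_3 = X1^-1 · X5

["-1", "0", "0", "0", "1"]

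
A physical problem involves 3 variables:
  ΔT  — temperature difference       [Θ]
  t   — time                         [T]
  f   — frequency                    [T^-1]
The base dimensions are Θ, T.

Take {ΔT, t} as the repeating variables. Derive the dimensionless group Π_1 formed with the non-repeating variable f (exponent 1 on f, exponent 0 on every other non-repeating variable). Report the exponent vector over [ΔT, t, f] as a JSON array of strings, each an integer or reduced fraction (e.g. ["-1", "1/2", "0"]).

Exponent matrix [Θ,T] × [ΔT,t,f]:
  Θ: [ 1  0  0]
  T: [ 0  1 -1]
RREF → pivots at {ΔT,t} ⇒ r = 2
Repeat: ΔT,t; free: f
RREF:
  r0: [   1    0    0]
  r1: [   0    1   -1]
Fix exponent of f at 1; solve each RREF row for its pivot's exponent:
  r0: exp(ΔT) + (0)·1 = 0 ⇒ exp(ΔT) = 0
  r1: exp(t) + (-1)·1 = 0 ⇒ exp(t) = 1
Π_1 = t · f

["0", "1", "1"]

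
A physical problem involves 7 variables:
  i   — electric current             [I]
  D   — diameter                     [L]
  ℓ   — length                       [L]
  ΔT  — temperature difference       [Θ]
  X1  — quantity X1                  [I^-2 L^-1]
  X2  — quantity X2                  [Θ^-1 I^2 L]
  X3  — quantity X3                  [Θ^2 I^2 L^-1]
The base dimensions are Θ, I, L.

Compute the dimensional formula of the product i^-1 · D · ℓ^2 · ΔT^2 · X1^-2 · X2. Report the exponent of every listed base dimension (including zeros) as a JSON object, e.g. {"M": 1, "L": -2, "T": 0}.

{"Θ": 1, "I": 5, "L": 6}

Write exponents as rows Θ,I,L / cols i,D,ℓ,ΔT,X1,X2,X3:
  Θ: [ 0  0  0  1  0 -1  2]
  I: [ 1  0  0  0 -2  2  2]
  L: [ 0  1  1  0 -1  1 -1]
  [Θ]: (-1)·0+(1)·0+(2)·0+(2)·1+(-2)·0+(1)·-1 = 1
  [I]: (-1)·1+(1)·0+(2)·0+(2)·0+(-2)·-2+(1)·2 = 5
  [L]: (-1)·0+(1)·1+(2)·1+(2)·0+(-2)·-1+(1)·1 = 6
⇒ Θ I^5 L^6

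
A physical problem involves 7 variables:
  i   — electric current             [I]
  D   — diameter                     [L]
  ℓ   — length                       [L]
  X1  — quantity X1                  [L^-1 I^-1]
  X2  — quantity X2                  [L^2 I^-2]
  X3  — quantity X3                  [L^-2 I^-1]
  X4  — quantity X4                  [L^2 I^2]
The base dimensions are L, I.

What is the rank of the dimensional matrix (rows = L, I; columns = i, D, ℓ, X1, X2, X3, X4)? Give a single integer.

Write exponents as rows L,I / cols i,D,ℓ,X1,X2,X3,X4:
  L: [ 0  1  1 -1  2 -2  2]
  I: [ 1  0  0 -1 -2 -1  2]
Row reduction gives pivot columns i,D; rank = 2

2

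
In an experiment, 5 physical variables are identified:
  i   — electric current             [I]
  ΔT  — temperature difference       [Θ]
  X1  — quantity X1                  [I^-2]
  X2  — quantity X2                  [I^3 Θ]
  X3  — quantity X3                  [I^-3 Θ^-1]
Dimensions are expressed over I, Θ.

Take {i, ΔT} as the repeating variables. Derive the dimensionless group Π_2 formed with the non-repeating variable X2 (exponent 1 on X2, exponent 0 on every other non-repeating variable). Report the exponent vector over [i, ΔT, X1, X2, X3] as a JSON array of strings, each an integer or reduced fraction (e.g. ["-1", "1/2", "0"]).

Write exponents as rows I,Θ / cols i,ΔT,X1,X2,X3:
  I: [ 1  0 -2  3 -3]
  Θ: [ 0  1  0  1 -1]
RREF → pivots at {i,ΔT} ⇒ r = 2
Pivot set = {i,ΔT}, free = {X1,X2,X3}
RREF:
  r0: [   1    0   -2    3   -3]
  r1: [   0    1    0    1   -1]
Fix exponent of X2 at 1, X1 at 0, X3 at 0; solve each RREF row for its pivot's exponent:
  r0: exp(i) + (3)·1 = 0 ⇒ exp(i) = -3
  r1: exp(ΔT) + (1)·1 = 0 ⇒ exp(ΔT) = -1
Π_2 = i^-3 · ΔT^-1 · X2

["-3", "-1", "0", "1", "0"]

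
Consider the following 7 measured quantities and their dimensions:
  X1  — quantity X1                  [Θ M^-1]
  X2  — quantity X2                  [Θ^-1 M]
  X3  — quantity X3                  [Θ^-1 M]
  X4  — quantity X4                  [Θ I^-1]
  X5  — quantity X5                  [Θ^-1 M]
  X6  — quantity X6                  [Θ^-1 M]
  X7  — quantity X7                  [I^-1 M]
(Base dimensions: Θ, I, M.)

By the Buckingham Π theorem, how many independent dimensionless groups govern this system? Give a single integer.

5

Write exponents as rows Θ,I,M / cols X1,X2,X3,X4,X5,X6,X7:
  Θ: [ 1 -1 -1  1 -1 -1  0]
  I: [ 0  0  0 -1  0  0 -1]
  M: [-1  1  1  0  1  1  1]
Row reduction gives pivot columns X1,X4; rank = 2
Π count = n − r = 7 − 2 = 5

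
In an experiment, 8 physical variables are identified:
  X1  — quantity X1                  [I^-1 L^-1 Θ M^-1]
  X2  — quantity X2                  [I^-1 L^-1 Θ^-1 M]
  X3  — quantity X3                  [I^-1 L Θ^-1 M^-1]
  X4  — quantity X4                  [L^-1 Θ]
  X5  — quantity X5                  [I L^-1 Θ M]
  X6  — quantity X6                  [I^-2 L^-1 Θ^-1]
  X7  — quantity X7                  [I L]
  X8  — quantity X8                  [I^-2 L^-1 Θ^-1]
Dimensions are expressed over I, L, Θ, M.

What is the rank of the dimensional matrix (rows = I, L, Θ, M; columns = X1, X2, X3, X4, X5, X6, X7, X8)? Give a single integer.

3

Exponent matrix [I,L,Θ,M] × [X1,X2,X3,X4,X5,X6,X7,X8]:
  I: [-1 -1 -1  0  1 -2  1 -2]
  L: [-1 -1  1 -1 -1 -1  1 -1]
  Θ: [ 1 -1 -1  1  1 -1  0 -1]
  M: [-1  1 -1  0  1  0  0  0]
RREF → pivots at {X1,X2,X3} ⇒ r = 3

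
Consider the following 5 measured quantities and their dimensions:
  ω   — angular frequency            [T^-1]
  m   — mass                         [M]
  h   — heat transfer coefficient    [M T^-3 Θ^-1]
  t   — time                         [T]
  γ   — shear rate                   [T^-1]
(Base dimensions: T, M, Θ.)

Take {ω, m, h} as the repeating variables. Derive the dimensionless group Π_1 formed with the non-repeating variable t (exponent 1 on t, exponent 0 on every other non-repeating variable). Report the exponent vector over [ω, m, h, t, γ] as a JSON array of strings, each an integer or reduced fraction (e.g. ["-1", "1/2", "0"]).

["1", "0", "0", "1", "0"]

Exponent matrix [T,M,Θ] × [ω,m,h,t,γ]:
  T: [-1  0 -3  1 -1]
  M: [ 0  1  1  0  0]
  Θ: [ 0  0 -1  0  0]
Echelon form has 3 nonzero rows (pivots: ω,m,h)
Repeat: ω,m,h; free: t,γ
RREF:
  r0: [   1    0    0   -1    1]
  r1: [   0    1    0    0    0]
  r2: [   0    0    1    0    0]
Fix exponent of t at 1, γ at 0; solve each RREF row for its pivot's exponent:
  r0: exp(ω) + (-1)·1 = 0 ⇒ exp(ω) = 1
  r1: exp(m) + (0)·1 = 0 ⇒ exp(m) = 0
  r2: exp(h) + (0)·1 = 0 ⇒ exp(h) = 0
Π_1 = ω · t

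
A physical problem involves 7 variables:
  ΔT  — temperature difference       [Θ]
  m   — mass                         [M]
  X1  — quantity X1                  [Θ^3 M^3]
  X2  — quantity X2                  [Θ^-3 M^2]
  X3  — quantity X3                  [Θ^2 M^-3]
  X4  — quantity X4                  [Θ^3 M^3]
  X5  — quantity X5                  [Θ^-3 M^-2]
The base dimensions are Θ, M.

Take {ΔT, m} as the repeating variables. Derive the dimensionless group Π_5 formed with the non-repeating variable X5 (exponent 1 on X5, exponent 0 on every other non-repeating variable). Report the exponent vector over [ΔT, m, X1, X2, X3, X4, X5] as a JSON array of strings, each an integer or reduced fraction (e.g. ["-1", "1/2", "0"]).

["3", "2", "0", "0", "0", "0", "1"]

Write exponents as rows Θ,M / cols ΔT,m,X1,X2,X3,X4,X5:
  Θ: [ 1  0  3 -3  2  3 -3]
  M: [ 0  1  3  2 -3  3 -2]
Echelon form has 2 nonzero rows (pivots: ΔT,m)
Repeat: ΔT,m; free: X1,X2,X3,X4,X5
RREF:
  r0: [   1    0    3   -3    2    3   -3]
  r1: [   0    1    3    2   -3    3   -2]
Fix exponent of X5 at 1, X1 at 0, X2 at 0, X3 at 0, X4 at 0; solve each RREF row for its pivot's exponent:
  r0: exp(ΔT) + (-3)·1 = 0 ⇒ exp(ΔT) = 3
  r1: exp(m) + (-2)·1 = 0 ⇒ exp(m) = 2
Π_5 = ΔT^3 · m^2 · X5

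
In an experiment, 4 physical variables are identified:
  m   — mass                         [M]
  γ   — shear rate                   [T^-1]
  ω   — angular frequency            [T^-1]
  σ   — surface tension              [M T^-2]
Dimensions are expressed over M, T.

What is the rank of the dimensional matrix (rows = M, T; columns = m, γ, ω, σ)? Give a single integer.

Dimensional matrix (M×T by m×γ×ω×σ):
  M: [ 1  0  0  1]
  T: [ 0 -1 -1 -2]
Echelon form has 2 nonzero rows (pivots: m,γ)

2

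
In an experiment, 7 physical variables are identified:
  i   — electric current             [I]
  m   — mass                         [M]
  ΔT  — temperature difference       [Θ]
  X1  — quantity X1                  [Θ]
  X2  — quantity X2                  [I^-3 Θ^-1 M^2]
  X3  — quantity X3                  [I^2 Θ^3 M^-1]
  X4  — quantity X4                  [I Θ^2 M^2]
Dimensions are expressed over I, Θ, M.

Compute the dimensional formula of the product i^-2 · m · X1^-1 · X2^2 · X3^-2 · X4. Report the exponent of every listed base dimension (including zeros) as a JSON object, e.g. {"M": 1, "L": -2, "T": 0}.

Dimensional matrix (I×Θ×M by i×m×ΔT×X1×X2×X3×X4):
  I: [ 1  0  0  0 -3  2  1]
  Θ: [ 0  0  1  1 -1  3  2]
  M: [ 0  1  0  0  2 -1  2]
  [I]: (-2)·1+(1)·0+(-1)·0+(2)·-3+(-2)·2+(1)·1 = -11
  [Θ]: (-2)·0+(1)·0+(-1)·1+(2)·-1+(-2)·3+(1)·2 = -7
  [M]: (-2)·0+(1)·1+(-1)·0+(2)·2+(-2)·-1+(1)·2 = 9
⇒ I^-11 Θ^-7 M^9

{"I": -11, "Θ": -7, "M": 9}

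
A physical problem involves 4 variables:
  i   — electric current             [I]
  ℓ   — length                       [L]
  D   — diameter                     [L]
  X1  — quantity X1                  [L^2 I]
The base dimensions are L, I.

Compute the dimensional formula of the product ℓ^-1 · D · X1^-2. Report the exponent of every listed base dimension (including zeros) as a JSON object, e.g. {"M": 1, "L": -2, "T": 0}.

{"L": -4, "I": -2}

Write exponents as rows L,I / cols i,ℓ,D,X1:
  L: [ 0  1  1  2]
  I: [ 1  0  0  1]
  [L]: (-1)·1+(1)·1+(-2)·2 = -4
  [I]: (-1)·0+(1)·0+(-2)·1 = -2
⇒ L^-4 I^-2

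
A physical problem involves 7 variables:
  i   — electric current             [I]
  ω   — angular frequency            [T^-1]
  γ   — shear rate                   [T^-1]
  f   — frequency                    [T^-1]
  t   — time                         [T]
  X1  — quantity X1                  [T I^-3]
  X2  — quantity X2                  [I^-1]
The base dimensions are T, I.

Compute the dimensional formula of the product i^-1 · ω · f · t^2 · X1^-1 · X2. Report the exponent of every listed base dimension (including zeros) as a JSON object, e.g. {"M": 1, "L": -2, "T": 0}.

Exponent matrix [T,I] × [i,ω,γ,f,t,X1,X2]:
  T: [ 0 -1 -1 -1  1  1  0]
  I: [ 1  0  0  0  0 -3 -1]
  [T]: (-1)·0+(1)·-1+(1)·-1+(2)·1+(-1)·1+(1)·0 = -1
  [I]: (-1)·1+(1)·0+(1)·0+(2)·0+(-1)·-3+(1)·-1 = 1
⇒ T^-1 I

{"T": -1, "I": 1}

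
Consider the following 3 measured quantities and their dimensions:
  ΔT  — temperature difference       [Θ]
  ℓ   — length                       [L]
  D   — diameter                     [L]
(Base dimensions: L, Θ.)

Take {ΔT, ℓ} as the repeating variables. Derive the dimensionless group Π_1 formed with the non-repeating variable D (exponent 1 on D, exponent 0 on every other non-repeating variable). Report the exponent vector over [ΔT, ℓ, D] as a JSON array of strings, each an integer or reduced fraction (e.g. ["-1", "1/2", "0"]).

["0", "-1", "1"]

Exponent matrix [L,Θ] × [ΔT,ℓ,D]:
  L: [ 0  1  1]
  Θ: [ 1  0  0]
Row reduction gives pivot columns ΔT,ℓ; rank = 2
Repeat: ΔT,ℓ; free: D
RREF:
  r0: [   1    0    0]
  r1: [   0    1    1]
Fix exponent of D at 1; solve each RREF row for its pivot's exponent:
  r0: exp(ΔT) + (0)·1 = 0 ⇒ exp(ΔT) = 0
  r1: exp(ℓ) + (1)·1 = 0 ⇒ exp(ℓ) = -1
Π_1 = ℓ^-1 · D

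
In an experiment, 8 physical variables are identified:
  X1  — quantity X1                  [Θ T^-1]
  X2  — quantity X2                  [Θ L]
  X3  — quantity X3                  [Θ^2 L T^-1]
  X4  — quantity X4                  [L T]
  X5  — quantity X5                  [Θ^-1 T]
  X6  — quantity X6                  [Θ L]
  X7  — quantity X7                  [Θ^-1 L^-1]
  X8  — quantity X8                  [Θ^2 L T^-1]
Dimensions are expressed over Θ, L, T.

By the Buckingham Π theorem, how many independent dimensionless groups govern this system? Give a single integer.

Write exponents as rows Θ,L,T / cols X1,X2,X3,X4,X5,X6,X7,X8:
  Θ: [ 1  1  2  0 -1  1 -1  2]
  L: [ 0  1  1  1  0  1 -1  1]
  T: [-1  0 -1  1  1  0  0 -1]
Row reduction gives pivot columns X1,X2; rank = 2
Π count = n − r = 8 − 2 = 6

6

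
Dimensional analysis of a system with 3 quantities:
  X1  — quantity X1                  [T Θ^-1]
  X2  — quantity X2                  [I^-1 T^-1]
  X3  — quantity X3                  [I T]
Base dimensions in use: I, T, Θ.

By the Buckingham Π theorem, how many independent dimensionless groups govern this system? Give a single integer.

Exponent matrix [I,T,Θ] × [X1,X2,X3]:
  I: [ 0 -1  1]
  T: [ 1 -1  1]
  Θ: [-1  0  0]
Row reduction gives pivot columns X1,X2; rank = 2
n=3, r=2 ⇒ 1 dimensionless group

1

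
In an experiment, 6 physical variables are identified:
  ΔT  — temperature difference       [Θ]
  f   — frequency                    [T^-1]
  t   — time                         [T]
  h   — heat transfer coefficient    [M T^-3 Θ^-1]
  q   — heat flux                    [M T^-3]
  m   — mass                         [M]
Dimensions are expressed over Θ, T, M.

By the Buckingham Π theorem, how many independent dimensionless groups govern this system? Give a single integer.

3

Exponent matrix [Θ,T,M] × [ΔT,f,t,h,q,m]:
  Θ: [ 1  0  0 -1  0  0]
  T: [ 0 -1  1 -3 -3  0]
  M: [ 0  0  0  1  1  1]
Row reduction gives pivot columns ΔT,f,h; rank = 3
Π count = n − r = 6 − 3 = 3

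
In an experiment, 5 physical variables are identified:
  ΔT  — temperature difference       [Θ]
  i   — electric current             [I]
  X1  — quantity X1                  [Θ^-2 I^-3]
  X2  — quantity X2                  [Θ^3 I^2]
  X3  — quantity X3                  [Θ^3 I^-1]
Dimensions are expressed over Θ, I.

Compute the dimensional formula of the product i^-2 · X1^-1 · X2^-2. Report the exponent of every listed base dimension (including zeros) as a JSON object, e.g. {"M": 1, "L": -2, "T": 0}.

Exponent matrix [Θ,I] × [ΔT,i,X1,X2,X3]:
  Θ: [ 1  0 -2  3  3]
  I: [ 0  1 -3  2 -1]
  [Θ]: (-2)·0+(-1)·-2+(-2)·3 = -4
  [I]: (-2)·1+(-1)·-3+(-2)·2 = -3
⇒ Θ^-4 I^-3

{"Θ": -4, "I": -3}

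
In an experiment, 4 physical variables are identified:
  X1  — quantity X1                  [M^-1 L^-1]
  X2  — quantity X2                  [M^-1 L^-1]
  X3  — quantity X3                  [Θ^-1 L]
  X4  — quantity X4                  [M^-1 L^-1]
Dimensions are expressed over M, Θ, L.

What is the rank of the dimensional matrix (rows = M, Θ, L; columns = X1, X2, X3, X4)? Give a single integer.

Write exponents as rows M,Θ,L / cols X1,X2,X3,X4:
  M: [-1 -1  0 -1]
  Θ: [ 0  0 -1  0]
  L: [-1 -1  1 -1]
Echelon form has 2 nonzero rows (pivots: X1,X3)

2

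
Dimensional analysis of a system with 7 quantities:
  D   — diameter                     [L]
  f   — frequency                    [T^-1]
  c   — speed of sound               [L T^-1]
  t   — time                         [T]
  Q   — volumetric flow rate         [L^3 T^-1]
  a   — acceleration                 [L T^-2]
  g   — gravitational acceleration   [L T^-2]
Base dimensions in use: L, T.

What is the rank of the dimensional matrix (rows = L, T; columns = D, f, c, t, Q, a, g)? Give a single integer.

Exponent matrix [L,T] × [D,f,c,t,Q,a,g]:
  L: [ 1  0  1  0  3  1  1]
  T: [ 0 -1 -1  1 -1 -2 -2]
RREF → pivots at {D,f} ⇒ r = 2

2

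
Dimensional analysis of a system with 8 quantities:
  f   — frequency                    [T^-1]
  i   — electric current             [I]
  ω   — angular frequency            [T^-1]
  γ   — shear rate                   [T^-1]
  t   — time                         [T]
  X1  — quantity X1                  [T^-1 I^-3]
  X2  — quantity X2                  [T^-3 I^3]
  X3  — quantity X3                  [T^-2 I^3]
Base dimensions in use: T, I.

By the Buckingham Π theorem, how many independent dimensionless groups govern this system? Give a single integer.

Write exponents as rows T,I / cols f,i,ω,γ,t,X1,X2,X3:
  T: [-1  0 -1 -1  1 -1 -3 -2]
  I: [ 0  1  0  0  0 -3  3  3]
Echelon form has 2 nonzero rows (pivots: f,i)
n=8, r=2 ⇒ 6 dimensionless groups

6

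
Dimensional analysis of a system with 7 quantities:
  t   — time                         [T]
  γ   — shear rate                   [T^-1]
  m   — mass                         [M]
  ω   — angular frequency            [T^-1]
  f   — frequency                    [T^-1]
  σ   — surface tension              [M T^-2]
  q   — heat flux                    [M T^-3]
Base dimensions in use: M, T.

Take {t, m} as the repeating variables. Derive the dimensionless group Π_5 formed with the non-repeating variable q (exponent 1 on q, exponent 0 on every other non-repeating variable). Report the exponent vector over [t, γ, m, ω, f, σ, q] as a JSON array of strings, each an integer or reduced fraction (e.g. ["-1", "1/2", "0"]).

["3", "0", "-1", "0", "0", "0", "1"]

Exponent matrix [M,T] × [t,γ,m,ω,f,σ,q]:
  M: [ 0  0  1  0  0  1  1]
  T: [ 1 -1  0 -1 -1 -2 -3]
RREF → pivots at {t,m} ⇒ r = 2
Repeat: t,m; free: γ,ω,f,σ,q
RREF:
  r0: [   1   -1    0   -1   -1   -2   -3]
  r1: [   0    0    1    0    0    1    1]
Fix exponent of q at 1, γ at 0, ω at 0, f at 0, σ at 0; solve each RREF row for its pivot's exponent:
  r0: exp(t) + (-3)·1 = 0 ⇒ exp(t) = 3
  r1: exp(m) + (1)·1 = 0 ⇒ exp(m) = -1
Π_5 = t^3 · m^-1 · q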